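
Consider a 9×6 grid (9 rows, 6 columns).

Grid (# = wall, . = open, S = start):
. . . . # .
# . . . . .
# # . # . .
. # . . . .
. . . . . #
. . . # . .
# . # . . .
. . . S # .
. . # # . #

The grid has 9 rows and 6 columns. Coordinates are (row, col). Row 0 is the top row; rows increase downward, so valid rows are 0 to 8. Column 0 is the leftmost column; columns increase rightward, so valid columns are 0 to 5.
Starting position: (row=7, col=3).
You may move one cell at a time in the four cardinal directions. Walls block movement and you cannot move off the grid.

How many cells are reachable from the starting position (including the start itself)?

Answer: Reachable cells: 39

Derivation:
BFS flood-fill from (row=7, col=3):
  Distance 0: (row=7, col=3)
  Distance 1: (row=6, col=3), (row=7, col=2)
  Distance 2: (row=6, col=4), (row=7, col=1)
  Distance 3: (row=5, col=4), (row=6, col=1), (row=6, col=5), (row=7, col=0), (row=8, col=1)
  Distance 4: (row=4, col=4), (row=5, col=1), (row=5, col=5), (row=7, col=5), (row=8, col=0)
  Distance 5: (row=3, col=4), (row=4, col=1), (row=4, col=3), (row=5, col=0), (row=5, col=2)
  Distance 6: (row=2, col=4), (row=3, col=3), (row=3, col=5), (row=4, col=0), (row=4, col=2)
  Distance 7: (row=1, col=4), (row=2, col=5), (row=3, col=0), (row=3, col=2)
  Distance 8: (row=1, col=3), (row=1, col=5), (row=2, col=2)
  Distance 9: (row=0, col=3), (row=0, col=5), (row=1, col=2)
  Distance 10: (row=0, col=2), (row=1, col=1)
  Distance 11: (row=0, col=1)
  Distance 12: (row=0, col=0)
Total reachable: 39 (grid has 40 open cells total)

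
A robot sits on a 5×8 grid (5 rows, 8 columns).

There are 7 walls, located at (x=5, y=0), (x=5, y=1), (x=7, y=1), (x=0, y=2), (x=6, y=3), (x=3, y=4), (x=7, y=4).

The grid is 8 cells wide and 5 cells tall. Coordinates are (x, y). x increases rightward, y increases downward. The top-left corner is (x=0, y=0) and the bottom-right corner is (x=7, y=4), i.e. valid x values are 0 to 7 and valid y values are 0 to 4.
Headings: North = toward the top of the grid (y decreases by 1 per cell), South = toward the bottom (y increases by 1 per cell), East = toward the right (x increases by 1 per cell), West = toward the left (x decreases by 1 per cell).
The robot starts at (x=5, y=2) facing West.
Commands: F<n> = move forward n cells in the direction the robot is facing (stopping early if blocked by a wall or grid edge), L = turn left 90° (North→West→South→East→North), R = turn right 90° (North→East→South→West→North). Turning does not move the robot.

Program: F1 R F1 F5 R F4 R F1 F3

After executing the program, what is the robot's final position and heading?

Answer: Final position: (x=4, y=4), facing South

Derivation:
Start: (x=5, y=2), facing West
  F1: move forward 1, now at (x=4, y=2)
  R: turn right, now facing North
  F1: move forward 1, now at (x=4, y=1)
  F5: move forward 1/5 (blocked), now at (x=4, y=0)
  R: turn right, now facing East
  F4: move forward 0/4 (blocked), now at (x=4, y=0)
  R: turn right, now facing South
  F1: move forward 1, now at (x=4, y=1)
  F3: move forward 3, now at (x=4, y=4)
Final: (x=4, y=4), facing South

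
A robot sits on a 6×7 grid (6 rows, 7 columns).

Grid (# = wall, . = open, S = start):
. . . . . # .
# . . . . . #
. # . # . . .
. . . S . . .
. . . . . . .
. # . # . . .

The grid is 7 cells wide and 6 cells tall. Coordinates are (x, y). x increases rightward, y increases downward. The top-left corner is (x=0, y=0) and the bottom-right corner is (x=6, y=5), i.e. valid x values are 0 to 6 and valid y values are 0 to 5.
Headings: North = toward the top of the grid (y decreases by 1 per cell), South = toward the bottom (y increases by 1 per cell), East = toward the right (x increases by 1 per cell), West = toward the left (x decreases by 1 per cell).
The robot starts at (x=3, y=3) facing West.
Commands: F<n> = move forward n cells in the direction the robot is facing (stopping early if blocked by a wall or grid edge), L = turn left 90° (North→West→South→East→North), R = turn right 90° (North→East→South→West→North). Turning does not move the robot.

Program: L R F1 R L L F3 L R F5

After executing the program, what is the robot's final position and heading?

Start: (x=3, y=3), facing West
  L: turn left, now facing South
  R: turn right, now facing West
  F1: move forward 1, now at (x=2, y=3)
  R: turn right, now facing North
  L: turn left, now facing West
  L: turn left, now facing South
  F3: move forward 2/3 (blocked), now at (x=2, y=5)
  L: turn left, now facing East
  R: turn right, now facing South
  F5: move forward 0/5 (blocked), now at (x=2, y=5)
Final: (x=2, y=5), facing South

Answer: Final position: (x=2, y=5), facing South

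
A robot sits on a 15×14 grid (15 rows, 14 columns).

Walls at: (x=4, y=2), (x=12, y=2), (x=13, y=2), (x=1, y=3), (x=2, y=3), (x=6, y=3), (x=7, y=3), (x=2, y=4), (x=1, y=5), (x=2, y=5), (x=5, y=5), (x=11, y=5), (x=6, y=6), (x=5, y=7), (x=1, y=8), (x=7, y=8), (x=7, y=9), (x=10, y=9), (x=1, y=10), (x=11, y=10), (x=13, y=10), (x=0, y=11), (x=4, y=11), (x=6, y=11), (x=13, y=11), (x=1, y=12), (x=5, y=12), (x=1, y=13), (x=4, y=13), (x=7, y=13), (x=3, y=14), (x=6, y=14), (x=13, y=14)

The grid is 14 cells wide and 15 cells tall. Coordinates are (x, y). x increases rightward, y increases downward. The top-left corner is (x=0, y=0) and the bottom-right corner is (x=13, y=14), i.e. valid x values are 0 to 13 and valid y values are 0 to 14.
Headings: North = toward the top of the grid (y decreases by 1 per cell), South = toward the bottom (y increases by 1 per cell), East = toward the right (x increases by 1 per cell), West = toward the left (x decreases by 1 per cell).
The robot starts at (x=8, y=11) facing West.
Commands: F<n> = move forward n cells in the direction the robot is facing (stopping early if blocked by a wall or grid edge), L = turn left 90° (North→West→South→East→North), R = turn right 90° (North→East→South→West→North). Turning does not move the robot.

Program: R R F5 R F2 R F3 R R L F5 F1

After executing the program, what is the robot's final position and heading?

Start: (x=8, y=11), facing West
  R: turn right, now facing North
  R: turn right, now facing East
  F5: move forward 4/5 (blocked), now at (x=12, y=11)
  R: turn right, now facing South
  F2: move forward 2, now at (x=12, y=13)
  R: turn right, now facing West
  F3: move forward 3, now at (x=9, y=13)
  R: turn right, now facing North
  R: turn right, now facing East
  L: turn left, now facing North
  F5: move forward 5, now at (x=9, y=8)
  F1: move forward 1, now at (x=9, y=7)
Final: (x=9, y=7), facing North

Answer: Final position: (x=9, y=7), facing North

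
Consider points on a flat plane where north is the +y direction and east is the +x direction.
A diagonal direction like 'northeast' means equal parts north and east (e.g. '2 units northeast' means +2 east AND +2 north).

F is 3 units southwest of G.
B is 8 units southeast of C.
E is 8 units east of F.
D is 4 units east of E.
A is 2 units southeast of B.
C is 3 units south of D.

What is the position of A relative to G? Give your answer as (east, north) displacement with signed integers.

Answer: A is at (east=19, north=-16) relative to G.

Derivation:
Place G at the origin (east=0, north=0).
  F is 3 units southwest of G: delta (east=-3, north=-3); F at (east=-3, north=-3).
  E is 8 units east of F: delta (east=+8, north=+0); E at (east=5, north=-3).
  D is 4 units east of E: delta (east=+4, north=+0); D at (east=9, north=-3).
  C is 3 units south of D: delta (east=+0, north=-3); C at (east=9, north=-6).
  B is 8 units southeast of C: delta (east=+8, north=-8); B at (east=17, north=-14).
  A is 2 units southeast of B: delta (east=+2, north=-2); A at (east=19, north=-16).
Therefore A relative to G: (east=19, north=-16).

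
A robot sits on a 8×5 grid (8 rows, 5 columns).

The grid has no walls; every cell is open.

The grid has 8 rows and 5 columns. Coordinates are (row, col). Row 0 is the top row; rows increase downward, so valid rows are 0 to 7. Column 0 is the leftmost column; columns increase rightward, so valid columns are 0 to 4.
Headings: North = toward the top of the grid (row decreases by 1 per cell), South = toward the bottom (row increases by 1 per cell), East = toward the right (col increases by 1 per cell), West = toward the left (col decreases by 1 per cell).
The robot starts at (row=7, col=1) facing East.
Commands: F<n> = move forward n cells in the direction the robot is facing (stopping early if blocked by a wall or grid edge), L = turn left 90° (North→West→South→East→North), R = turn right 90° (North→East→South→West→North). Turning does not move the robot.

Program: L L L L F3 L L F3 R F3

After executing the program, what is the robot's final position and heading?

Answer: Final position: (row=4, col=1), facing North

Derivation:
Start: (row=7, col=1), facing East
  L: turn left, now facing North
  L: turn left, now facing West
  L: turn left, now facing South
  L: turn left, now facing East
  F3: move forward 3, now at (row=7, col=4)
  L: turn left, now facing North
  L: turn left, now facing West
  F3: move forward 3, now at (row=7, col=1)
  R: turn right, now facing North
  F3: move forward 3, now at (row=4, col=1)
Final: (row=4, col=1), facing North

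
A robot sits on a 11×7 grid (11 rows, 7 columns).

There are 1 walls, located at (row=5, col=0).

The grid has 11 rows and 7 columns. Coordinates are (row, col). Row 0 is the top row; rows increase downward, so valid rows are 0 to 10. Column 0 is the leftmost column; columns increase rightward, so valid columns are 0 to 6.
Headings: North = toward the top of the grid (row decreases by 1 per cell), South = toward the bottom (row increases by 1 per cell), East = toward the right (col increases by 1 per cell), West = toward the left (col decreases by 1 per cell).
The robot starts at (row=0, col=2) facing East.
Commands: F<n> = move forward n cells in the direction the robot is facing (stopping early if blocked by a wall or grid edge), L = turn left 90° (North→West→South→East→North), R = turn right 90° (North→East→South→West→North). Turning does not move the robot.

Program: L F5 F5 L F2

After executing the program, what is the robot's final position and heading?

Answer: Final position: (row=0, col=0), facing West

Derivation:
Start: (row=0, col=2), facing East
  L: turn left, now facing North
  F5: move forward 0/5 (blocked), now at (row=0, col=2)
  F5: move forward 0/5 (blocked), now at (row=0, col=2)
  L: turn left, now facing West
  F2: move forward 2, now at (row=0, col=0)
Final: (row=0, col=0), facing West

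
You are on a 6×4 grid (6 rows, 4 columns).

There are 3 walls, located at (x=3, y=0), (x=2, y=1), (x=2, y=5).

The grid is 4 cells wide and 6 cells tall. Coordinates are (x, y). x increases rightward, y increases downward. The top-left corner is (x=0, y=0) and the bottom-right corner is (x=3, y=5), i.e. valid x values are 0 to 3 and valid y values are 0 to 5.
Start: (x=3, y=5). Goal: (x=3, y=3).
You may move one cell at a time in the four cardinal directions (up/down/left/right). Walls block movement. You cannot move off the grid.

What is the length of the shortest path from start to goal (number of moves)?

Answer: Shortest path length: 2

Derivation:
BFS from (x=3, y=5) until reaching (x=3, y=3):
  Distance 0: (x=3, y=5)
  Distance 1: (x=3, y=4)
  Distance 2: (x=3, y=3), (x=2, y=4)  <- goal reached here
One shortest path (2 moves): (x=3, y=5) -> (x=3, y=4) -> (x=3, y=3)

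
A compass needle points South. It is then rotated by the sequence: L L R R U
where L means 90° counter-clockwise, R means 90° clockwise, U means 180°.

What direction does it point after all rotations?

Start: South
  L (left (90° counter-clockwise)) -> East
  L (left (90° counter-clockwise)) -> North
  R (right (90° clockwise)) -> East
  R (right (90° clockwise)) -> South
  U (U-turn (180°)) -> North
Final: North

Answer: Final heading: North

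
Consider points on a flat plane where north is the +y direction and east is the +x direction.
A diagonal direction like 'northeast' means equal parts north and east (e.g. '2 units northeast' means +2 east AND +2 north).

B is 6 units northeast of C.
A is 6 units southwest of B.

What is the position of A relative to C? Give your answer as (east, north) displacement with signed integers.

Place C at the origin (east=0, north=0).
  B is 6 units northeast of C: delta (east=+6, north=+6); B at (east=6, north=6).
  A is 6 units southwest of B: delta (east=-6, north=-6); A at (east=0, north=0).
Therefore A relative to C: (east=0, north=0).

Answer: A is at (east=0, north=0) relative to C.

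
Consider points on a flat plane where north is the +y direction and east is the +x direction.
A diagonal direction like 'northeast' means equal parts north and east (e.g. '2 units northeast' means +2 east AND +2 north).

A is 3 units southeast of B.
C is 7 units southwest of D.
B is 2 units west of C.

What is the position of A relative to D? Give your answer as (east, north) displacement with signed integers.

Answer: A is at (east=-6, north=-10) relative to D.

Derivation:
Place D at the origin (east=0, north=0).
  C is 7 units southwest of D: delta (east=-7, north=-7); C at (east=-7, north=-7).
  B is 2 units west of C: delta (east=-2, north=+0); B at (east=-9, north=-7).
  A is 3 units southeast of B: delta (east=+3, north=-3); A at (east=-6, north=-10).
Therefore A relative to D: (east=-6, north=-10).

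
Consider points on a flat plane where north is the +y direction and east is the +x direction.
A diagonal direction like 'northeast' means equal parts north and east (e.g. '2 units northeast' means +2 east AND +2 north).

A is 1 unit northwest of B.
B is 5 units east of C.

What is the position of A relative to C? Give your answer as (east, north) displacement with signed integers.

Answer: A is at (east=4, north=1) relative to C.

Derivation:
Place C at the origin (east=0, north=0).
  B is 5 units east of C: delta (east=+5, north=+0); B at (east=5, north=0).
  A is 1 unit northwest of B: delta (east=-1, north=+1); A at (east=4, north=1).
Therefore A relative to C: (east=4, north=1).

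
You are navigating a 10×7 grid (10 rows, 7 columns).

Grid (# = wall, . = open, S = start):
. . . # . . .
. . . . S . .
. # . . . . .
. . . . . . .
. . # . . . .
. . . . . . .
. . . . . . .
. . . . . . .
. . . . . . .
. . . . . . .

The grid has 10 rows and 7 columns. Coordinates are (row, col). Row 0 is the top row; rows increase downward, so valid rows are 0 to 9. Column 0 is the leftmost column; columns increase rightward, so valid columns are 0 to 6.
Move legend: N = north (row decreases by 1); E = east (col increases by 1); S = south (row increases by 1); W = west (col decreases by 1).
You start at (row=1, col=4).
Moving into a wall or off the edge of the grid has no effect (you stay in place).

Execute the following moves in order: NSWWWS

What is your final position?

Start: (row=1, col=4)
  N (north): (row=1, col=4) -> (row=0, col=4)
  S (south): (row=0, col=4) -> (row=1, col=4)
  W (west): (row=1, col=4) -> (row=1, col=3)
  W (west): (row=1, col=3) -> (row=1, col=2)
  W (west): (row=1, col=2) -> (row=1, col=1)
  S (south): blocked, stay at (row=1, col=1)
Final: (row=1, col=1)

Answer: Final position: (row=1, col=1)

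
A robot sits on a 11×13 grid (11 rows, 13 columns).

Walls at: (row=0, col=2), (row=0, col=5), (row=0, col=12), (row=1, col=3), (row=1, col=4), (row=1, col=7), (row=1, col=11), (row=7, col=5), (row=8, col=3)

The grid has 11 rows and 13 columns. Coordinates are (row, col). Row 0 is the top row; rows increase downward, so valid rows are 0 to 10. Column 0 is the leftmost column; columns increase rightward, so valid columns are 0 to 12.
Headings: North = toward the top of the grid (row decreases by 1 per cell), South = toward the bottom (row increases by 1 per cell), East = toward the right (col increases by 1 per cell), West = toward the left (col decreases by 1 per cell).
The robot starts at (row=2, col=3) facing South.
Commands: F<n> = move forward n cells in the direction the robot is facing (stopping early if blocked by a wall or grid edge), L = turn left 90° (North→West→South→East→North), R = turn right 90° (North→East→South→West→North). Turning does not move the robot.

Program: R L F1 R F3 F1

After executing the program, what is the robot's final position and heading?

Answer: Final position: (row=3, col=0), facing West

Derivation:
Start: (row=2, col=3), facing South
  R: turn right, now facing West
  L: turn left, now facing South
  F1: move forward 1, now at (row=3, col=3)
  R: turn right, now facing West
  F3: move forward 3, now at (row=3, col=0)
  F1: move forward 0/1 (blocked), now at (row=3, col=0)
Final: (row=3, col=0), facing West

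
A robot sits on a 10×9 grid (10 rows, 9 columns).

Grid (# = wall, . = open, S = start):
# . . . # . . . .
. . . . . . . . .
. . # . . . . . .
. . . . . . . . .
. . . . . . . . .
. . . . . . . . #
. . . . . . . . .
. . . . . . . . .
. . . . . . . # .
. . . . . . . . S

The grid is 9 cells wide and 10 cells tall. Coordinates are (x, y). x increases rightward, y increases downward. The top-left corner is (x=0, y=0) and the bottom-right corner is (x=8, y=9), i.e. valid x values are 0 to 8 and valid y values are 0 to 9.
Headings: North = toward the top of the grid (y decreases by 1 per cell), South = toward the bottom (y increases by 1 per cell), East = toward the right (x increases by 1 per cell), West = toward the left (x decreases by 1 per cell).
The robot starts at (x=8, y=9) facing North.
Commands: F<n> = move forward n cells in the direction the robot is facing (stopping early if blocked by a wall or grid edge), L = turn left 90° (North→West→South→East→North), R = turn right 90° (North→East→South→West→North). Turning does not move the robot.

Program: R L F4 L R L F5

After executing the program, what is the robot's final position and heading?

Start: (x=8, y=9), facing North
  R: turn right, now facing East
  L: turn left, now facing North
  F4: move forward 3/4 (blocked), now at (x=8, y=6)
  L: turn left, now facing West
  R: turn right, now facing North
  L: turn left, now facing West
  F5: move forward 5, now at (x=3, y=6)
Final: (x=3, y=6), facing West

Answer: Final position: (x=3, y=6), facing West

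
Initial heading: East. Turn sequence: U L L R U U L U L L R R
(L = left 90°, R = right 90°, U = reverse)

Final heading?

Start: East
  U (U-turn (180°)) -> West
  L (left (90° counter-clockwise)) -> South
  L (left (90° counter-clockwise)) -> East
  R (right (90° clockwise)) -> South
  U (U-turn (180°)) -> North
  U (U-turn (180°)) -> South
  L (left (90° counter-clockwise)) -> East
  U (U-turn (180°)) -> West
  L (left (90° counter-clockwise)) -> South
  L (left (90° counter-clockwise)) -> East
  R (right (90° clockwise)) -> South
  R (right (90° clockwise)) -> West
Final: West

Answer: Final heading: West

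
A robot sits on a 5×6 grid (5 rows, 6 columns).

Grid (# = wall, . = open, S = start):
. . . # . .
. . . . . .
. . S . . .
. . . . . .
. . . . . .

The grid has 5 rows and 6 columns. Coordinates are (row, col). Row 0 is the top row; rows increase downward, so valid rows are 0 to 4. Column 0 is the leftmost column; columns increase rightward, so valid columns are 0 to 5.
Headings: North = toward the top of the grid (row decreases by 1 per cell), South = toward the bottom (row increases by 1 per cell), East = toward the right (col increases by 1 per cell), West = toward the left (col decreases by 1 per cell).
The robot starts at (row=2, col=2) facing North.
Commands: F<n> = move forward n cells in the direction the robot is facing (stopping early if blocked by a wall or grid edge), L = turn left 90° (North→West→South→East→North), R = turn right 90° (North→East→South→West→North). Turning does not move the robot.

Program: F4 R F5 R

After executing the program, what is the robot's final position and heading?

Start: (row=2, col=2), facing North
  F4: move forward 2/4 (blocked), now at (row=0, col=2)
  R: turn right, now facing East
  F5: move forward 0/5 (blocked), now at (row=0, col=2)
  R: turn right, now facing South
Final: (row=0, col=2), facing South

Answer: Final position: (row=0, col=2), facing South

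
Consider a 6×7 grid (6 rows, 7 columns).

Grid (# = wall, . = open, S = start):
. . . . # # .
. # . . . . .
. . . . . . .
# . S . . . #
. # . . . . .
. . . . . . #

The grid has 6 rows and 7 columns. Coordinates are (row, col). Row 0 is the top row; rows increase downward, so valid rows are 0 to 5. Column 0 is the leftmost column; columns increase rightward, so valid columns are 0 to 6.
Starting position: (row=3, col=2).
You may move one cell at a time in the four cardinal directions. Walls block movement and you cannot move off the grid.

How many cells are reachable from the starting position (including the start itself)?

Answer: Reachable cells: 35

Derivation:
BFS flood-fill from (row=3, col=2):
  Distance 0: (row=3, col=2)
  Distance 1: (row=2, col=2), (row=3, col=1), (row=3, col=3), (row=4, col=2)
  Distance 2: (row=1, col=2), (row=2, col=1), (row=2, col=3), (row=3, col=4), (row=4, col=3), (row=5, col=2)
  Distance 3: (row=0, col=2), (row=1, col=3), (row=2, col=0), (row=2, col=4), (row=3, col=5), (row=4, col=4), (row=5, col=1), (row=5, col=3)
  Distance 4: (row=0, col=1), (row=0, col=3), (row=1, col=0), (row=1, col=4), (row=2, col=5), (row=4, col=5), (row=5, col=0), (row=5, col=4)
  Distance 5: (row=0, col=0), (row=1, col=5), (row=2, col=6), (row=4, col=0), (row=4, col=6), (row=5, col=5)
  Distance 6: (row=1, col=6)
  Distance 7: (row=0, col=6)
Total reachable: 35 (grid has 35 open cells total)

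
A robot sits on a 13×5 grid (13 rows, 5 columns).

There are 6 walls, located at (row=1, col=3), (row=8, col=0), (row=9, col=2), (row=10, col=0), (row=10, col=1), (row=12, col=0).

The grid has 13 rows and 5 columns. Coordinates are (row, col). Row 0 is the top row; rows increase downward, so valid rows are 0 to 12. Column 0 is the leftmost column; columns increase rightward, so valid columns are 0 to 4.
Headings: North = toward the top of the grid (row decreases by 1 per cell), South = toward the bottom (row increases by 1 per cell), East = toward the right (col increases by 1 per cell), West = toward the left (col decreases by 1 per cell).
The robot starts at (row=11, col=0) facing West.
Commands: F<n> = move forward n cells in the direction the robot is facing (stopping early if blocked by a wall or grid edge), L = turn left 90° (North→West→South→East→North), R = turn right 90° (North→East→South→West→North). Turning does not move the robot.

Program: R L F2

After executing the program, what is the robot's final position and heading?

Answer: Final position: (row=11, col=0), facing West

Derivation:
Start: (row=11, col=0), facing West
  R: turn right, now facing North
  L: turn left, now facing West
  F2: move forward 0/2 (blocked), now at (row=11, col=0)
Final: (row=11, col=0), facing West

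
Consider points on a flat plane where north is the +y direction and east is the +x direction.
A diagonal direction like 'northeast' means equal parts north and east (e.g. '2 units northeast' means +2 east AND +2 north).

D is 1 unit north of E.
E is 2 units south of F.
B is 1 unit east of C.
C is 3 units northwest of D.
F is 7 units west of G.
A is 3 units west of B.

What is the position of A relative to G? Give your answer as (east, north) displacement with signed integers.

Answer: A is at (east=-12, north=2) relative to G.

Derivation:
Place G at the origin (east=0, north=0).
  F is 7 units west of G: delta (east=-7, north=+0); F at (east=-7, north=0).
  E is 2 units south of F: delta (east=+0, north=-2); E at (east=-7, north=-2).
  D is 1 unit north of E: delta (east=+0, north=+1); D at (east=-7, north=-1).
  C is 3 units northwest of D: delta (east=-3, north=+3); C at (east=-10, north=2).
  B is 1 unit east of C: delta (east=+1, north=+0); B at (east=-9, north=2).
  A is 3 units west of B: delta (east=-3, north=+0); A at (east=-12, north=2).
Therefore A relative to G: (east=-12, north=2).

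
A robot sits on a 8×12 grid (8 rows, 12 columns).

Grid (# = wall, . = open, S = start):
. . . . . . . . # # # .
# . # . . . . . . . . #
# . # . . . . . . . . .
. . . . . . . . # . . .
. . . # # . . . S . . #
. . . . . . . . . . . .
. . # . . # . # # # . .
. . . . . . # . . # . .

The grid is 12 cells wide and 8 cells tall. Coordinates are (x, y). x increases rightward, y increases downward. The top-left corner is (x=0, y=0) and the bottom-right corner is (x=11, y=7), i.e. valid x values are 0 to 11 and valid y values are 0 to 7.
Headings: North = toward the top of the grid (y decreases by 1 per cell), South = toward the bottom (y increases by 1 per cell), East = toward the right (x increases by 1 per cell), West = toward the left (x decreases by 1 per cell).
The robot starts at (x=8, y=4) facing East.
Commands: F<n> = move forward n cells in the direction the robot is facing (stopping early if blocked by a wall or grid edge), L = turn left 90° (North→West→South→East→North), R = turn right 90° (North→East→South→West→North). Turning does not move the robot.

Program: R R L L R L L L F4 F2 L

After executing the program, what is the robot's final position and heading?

Answer: Final position: (x=5, y=4), facing South

Derivation:
Start: (x=8, y=4), facing East
  R: turn right, now facing South
  R: turn right, now facing West
  L: turn left, now facing South
  L: turn left, now facing East
  R: turn right, now facing South
  L: turn left, now facing East
  L: turn left, now facing North
  L: turn left, now facing West
  F4: move forward 3/4 (blocked), now at (x=5, y=4)
  F2: move forward 0/2 (blocked), now at (x=5, y=4)
  L: turn left, now facing South
Final: (x=5, y=4), facing South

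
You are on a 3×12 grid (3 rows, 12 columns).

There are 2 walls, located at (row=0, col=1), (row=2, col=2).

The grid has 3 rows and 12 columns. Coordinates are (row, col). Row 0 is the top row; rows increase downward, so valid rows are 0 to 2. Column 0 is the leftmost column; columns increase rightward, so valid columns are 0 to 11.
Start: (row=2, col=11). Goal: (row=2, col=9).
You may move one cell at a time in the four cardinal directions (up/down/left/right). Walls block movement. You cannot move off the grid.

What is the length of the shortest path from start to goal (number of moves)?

Answer: Shortest path length: 2

Derivation:
BFS from (row=2, col=11) until reaching (row=2, col=9):
  Distance 0: (row=2, col=11)
  Distance 1: (row=1, col=11), (row=2, col=10)
  Distance 2: (row=0, col=11), (row=1, col=10), (row=2, col=9)  <- goal reached here
One shortest path (2 moves): (row=2, col=11) -> (row=2, col=10) -> (row=2, col=9)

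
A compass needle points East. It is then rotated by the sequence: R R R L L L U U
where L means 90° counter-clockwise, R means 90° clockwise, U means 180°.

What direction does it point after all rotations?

Start: East
  R (right (90° clockwise)) -> South
  R (right (90° clockwise)) -> West
  R (right (90° clockwise)) -> North
  L (left (90° counter-clockwise)) -> West
  L (left (90° counter-clockwise)) -> South
  L (left (90° counter-clockwise)) -> East
  U (U-turn (180°)) -> West
  U (U-turn (180°)) -> East
Final: East

Answer: Final heading: East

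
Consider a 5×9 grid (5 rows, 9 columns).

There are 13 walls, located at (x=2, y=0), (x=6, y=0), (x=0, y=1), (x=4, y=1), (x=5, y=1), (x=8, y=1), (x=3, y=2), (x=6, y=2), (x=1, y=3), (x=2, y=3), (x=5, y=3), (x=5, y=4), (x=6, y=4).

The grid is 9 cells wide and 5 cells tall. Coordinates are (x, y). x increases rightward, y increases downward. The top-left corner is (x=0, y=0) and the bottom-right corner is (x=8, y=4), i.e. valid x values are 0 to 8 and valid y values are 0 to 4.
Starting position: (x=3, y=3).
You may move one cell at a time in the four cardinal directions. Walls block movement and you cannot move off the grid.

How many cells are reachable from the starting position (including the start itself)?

BFS flood-fill from (x=3, y=3):
  Distance 0: (x=3, y=3)
  Distance 1: (x=4, y=3), (x=3, y=4)
  Distance 2: (x=4, y=2), (x=2, y=4), (x=4, y=4)
  Distance 3: (x=5, y=2), (x=1, y=4)
  Distance 4: (x=0, y=4)
  Distance 5: (x=0, y=3)
  Distance 6: (x=0, y=2)
  Distance 7: (x=1, y=2)
  Distance 8: (x=1, y=1), (x=2, y=2)
  Distance 9: (x=1, y=0), (x=2, y=1)
  Distance 10: (x=0, y=0), (x=3, y=1)
  Distance 11: (x=3, y=0)
  Distance 12: (x=4, y=0)
  Distance 13: (x=5, y=0)
Total reachable: 21 (grid has 32 open cells total)

Answer: Reachable cells: 21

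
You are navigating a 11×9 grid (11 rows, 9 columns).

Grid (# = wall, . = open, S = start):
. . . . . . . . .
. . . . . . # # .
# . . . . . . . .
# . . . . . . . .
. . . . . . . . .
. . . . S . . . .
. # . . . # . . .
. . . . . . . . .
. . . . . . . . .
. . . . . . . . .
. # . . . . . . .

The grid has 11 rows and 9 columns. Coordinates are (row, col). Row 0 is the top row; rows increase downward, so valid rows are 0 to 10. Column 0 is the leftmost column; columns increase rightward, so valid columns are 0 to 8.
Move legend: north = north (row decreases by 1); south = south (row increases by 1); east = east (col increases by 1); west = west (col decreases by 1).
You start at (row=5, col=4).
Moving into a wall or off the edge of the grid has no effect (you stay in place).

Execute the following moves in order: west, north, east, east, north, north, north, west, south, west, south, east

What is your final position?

Start: (row=5, col=4)
  west (west): (row=5, col=4) -> (row=5, col=3)
  north (north): (row=5, col=3) -> (row=4, col=3)
  east (east): (row=4, col=3) -> (row=4, col=4)
  east (east): (row=4, col=4) -> (row=4, col=5)
  north (north): (row=4, col=5) -> (row=3, col=5)
  north (north): (row=3, col=5) -> (row=2, col=5)
  north (north): (row=2, col=5) -> (row=1, col=5)
  west (west): (row=1, col=5) -> (row=1, col=4)
  south (south): (row=1, col=4) -> (row=2, col=4)
  west (west): (row=2, col=4) -> (row=2, col=3)
  south (south): (row=2, col=3) -> (row=3, col=3)
  east (east): (row=3, col=3) -> (row=3, col=4)
Final: (row=3, col=4)

Answer: Final position: (row=3, col=4)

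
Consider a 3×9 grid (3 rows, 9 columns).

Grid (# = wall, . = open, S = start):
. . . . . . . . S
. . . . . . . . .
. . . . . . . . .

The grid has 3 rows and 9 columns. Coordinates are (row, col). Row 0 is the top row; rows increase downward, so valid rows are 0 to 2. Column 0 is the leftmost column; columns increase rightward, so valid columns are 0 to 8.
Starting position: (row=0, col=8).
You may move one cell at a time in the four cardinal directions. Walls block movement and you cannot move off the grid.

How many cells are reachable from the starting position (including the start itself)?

BFS flood-fill from (row=0, col=8):
  Distance 0: (row=0, col=8)
  Distance 1: (row=0, col=7), (row=1, col=8)
  Distance 2: (row=0, col=6), (row=1, col=7), (row=2, col=8)
  Distance 3: (row=0, col=5), (row=1, col=6), (row=2, col=7)
  Distance 4: (row=0, col=4), (row=1, col=5), (row=2, col=6)
  Distance 5: (row=0, col=3), (row=1, col=4), (row=2, col=5)
  Distance 6: (row=0, col=2), (row=1, col=3), (row=2, col=4)
  Distance 7: (row=0, col=1), (row=1, col=2), (row=2, col=3)
  Distance 8: (row=0, col=0), (row=1, col=1), (row=2, col=2)
  Distance 9: (row=1, col=0), (row=2, col=1)
  Distance 10: (row=2, col=0)
Total reachable: 27 (grid has 27 open cells total)

Answer: Reachable cells: 27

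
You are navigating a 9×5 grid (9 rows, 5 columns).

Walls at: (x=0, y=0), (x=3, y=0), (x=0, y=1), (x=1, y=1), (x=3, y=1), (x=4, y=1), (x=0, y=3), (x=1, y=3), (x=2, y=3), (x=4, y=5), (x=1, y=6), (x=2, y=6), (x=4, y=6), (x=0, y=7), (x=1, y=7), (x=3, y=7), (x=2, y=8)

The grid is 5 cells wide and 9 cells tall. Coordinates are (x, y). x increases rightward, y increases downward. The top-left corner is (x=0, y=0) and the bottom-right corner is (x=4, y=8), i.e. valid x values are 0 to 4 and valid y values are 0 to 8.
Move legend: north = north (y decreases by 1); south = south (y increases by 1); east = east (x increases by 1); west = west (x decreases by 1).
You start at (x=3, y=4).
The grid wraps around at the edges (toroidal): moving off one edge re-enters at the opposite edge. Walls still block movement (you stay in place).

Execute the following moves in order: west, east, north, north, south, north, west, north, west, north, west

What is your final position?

Answer: Final position: (x=1, y=0)

Derivation:
Start: (x=3, y=4)
  west (west): (x=3, y=4) -> (x=2, y=4)
  east (east): (x=2, y=4) -> (x=3, y=4)
  north (north): (x=3, y=4) -> (x=3, y=3)
  north (north): (x=3, y=3) -> (x=3, y=2)
  south (south): (x=3, y=2) -> (x=3, y=3)
  north (north): (x=3, y=3) -> (x=3, y=2)
  west (west): (x=3, y=2) -> (x=2, y=2)
  north (north): (x=2, y=2) -> (x=2, y=1)
  west (west): blocked, stay at (x=2, y=1)
  north (north): (x=2, y=1) -> (x=2, y=0)
  west (west): (x=2, y=0) -> (x=1, y=0)
Final: (x=1, y=0)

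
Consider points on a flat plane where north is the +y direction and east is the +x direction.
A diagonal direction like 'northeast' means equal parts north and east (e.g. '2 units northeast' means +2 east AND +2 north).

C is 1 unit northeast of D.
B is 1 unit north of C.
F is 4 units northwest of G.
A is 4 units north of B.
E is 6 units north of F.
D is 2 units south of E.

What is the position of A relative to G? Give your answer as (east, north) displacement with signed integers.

Place G at the origin (east=0, north=0).
  F is 4 units northwest of G: delta (east=-4, north=+4); F at (east=-4, north=4).
  E is 6 units north of F: delta (east=+0, north=+6); E at (east=-4, north=10).
  D is 2 units south of E: delta (east=+0, north=-2); D at (east=-4, north=8).
  C is 1 unit northeast of D: delta (east=+1, north=+1); C at (east=-3, north=9).
  B is 1 unit north of C: delta (east=+0, north=+1); B at (east=-3, north=10).
  A is 4 units north of B: delta (east=+0, north=+4); A at (east=-3, north=14).
Therefore A relative to G: (east=-3, north=14).

Answer: A is at (east=-3, north=14) relative to G.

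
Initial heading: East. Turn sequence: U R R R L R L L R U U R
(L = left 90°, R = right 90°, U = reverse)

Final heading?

Start: East
  U (U-turn (180°)) -> West
  R (right (90° clockwise)) -> North
  R (right (90° clockwise)) -> East
  R (right (90° clockwise)) -> South
  L (left (90° counter-clockwise)) -> East
  R (right (90° clockwise)) -> South
  L (left (90° counter-clockwise)) -> East
  L (left (90° counter-clockwise)) -> North
  R (right (90° clockwise)) -> East
  U (U-turn (180°)) -> West
  U (U-turn (180°)) -> East
  R (right (90° clockwise)) -> South
Final: South

Answer: Final heading: South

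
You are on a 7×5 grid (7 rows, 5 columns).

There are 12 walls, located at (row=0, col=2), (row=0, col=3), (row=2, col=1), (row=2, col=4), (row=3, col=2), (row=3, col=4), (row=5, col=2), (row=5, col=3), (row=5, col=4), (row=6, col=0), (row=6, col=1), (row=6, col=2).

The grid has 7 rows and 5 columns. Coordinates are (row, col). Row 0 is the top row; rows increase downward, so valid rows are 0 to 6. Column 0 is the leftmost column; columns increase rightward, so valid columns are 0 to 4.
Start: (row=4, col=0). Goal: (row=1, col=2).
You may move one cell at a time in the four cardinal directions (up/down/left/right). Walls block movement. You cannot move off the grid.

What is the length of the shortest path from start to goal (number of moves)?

BFS from (row=4, col=0) until reaching (row=1, col=2):
  Distance 0: (row=4, col=0)
  Distance 1: (row=3, col=0), (row=4, col=1), (row=5, col=0)
  Distance 2: (row=2, col=0), (row=3, col=1), (row=4, col=2), (row=5, col=1)
  Distance 3: (row=1, col=0), (row=4, col=3)
  Distance 4: (row=0, col=0), (row=1, col=1), (row=3, col=3), (row=4, col=4)
  Distance 5: (row=0, col=1), (row=1, col=2), (row=2, col=3)  <- goal reached here
One shortest path (5 moves): (row=4, col=0) -> (row=3, col=0) -> (row=2, col=0) -> (row=1, col=0) -> (row=1, col=1) -> (row=1, col=2)

Answer: Shortest path length: 5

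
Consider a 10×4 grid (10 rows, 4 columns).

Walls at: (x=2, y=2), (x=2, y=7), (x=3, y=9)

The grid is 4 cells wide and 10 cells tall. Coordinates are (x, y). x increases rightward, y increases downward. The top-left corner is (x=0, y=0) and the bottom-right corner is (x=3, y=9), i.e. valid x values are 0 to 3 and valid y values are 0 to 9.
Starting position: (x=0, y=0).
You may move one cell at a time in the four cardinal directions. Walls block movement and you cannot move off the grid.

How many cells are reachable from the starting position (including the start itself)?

Answer: Reachable cells: 37

Derivation:
BFS flood-fill from (x=0, y=0):
  Distance 0: (x=0, y=0)
  Distance 1: (x=1, y=0), (x=0, y=1)
  Distance 2: (x=2, y=0), (x=1, y=1), (x=0, y=2)
  Distance 3: (x=3, y=0), (x=2, y=1), (x=1, y=2), (x=0, y=3)
  Distance 4: (x=3, y=1), (x=1, y=3), (x=0, y=4)
  Distance 5: (x=3, y=2), (x=2, y=3), (x=1, y=4), (x=0, y=5)
  Distance 6: (x=3, y=3), (x=2, y=4), (x=1, y=5), (x=0, y=6)
  Distance 7: (x=3, y=4), (x=2, y=5), (x=1, y=6), (x=0, y=7)
  Distance 8: (x=3, y=5), (x=2, y=6), (x=1, y=7), (x=0, y=8)
  Distance 9: (x=3, y=6), (x=1, y=8), (x=0, y=9)
  Distance 10: (x=3, y=7), (x=2, y=8), (x=1, y=9)
  Distance 11: (x=3, y=8), (x=2, y=9)
Total reachable: 37 (grid has 37 open cells total)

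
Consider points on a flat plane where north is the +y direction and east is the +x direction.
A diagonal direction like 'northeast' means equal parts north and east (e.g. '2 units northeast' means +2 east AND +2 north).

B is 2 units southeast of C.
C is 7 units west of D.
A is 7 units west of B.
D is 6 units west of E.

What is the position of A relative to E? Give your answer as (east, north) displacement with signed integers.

Answer: A is at (east=-18, north=-2) relative to E.

Derivation:
Place E at the origin (east=0, north=0).
  D is 6 units west of E: delta (east=-6, north=+0); D at (east=-6, north=0).
  C is 7 units west of D: delta (east=-7, north=+0); C at (east=-13, north=0).
  B is 2 units southeast of C: delta (east=+2, north=-2); B at (east=-11, north=-2).
  A is 7 units west of B: delta (east=-7, north=+0); A at (east=-18, north=-2).
Therefore A relative to E: (east=-18, north=-2).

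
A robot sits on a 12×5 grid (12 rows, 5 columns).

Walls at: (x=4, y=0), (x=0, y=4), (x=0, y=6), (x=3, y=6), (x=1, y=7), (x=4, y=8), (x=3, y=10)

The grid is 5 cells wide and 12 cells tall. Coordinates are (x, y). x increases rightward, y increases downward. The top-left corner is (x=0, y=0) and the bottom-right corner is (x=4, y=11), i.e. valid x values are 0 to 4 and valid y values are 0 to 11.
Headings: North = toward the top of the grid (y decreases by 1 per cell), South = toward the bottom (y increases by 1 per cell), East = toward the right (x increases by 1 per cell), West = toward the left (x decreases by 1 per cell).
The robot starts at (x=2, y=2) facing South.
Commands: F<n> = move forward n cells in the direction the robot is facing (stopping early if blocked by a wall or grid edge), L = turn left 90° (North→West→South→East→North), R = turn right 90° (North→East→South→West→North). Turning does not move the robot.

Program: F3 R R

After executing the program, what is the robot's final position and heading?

Answer: Final position: (x=2, y=5), facing North

Derivation:
Start: (x=2, y=2), facing South
  F3: move forward 3, now at (x=2, y=5)
  R: turn right, now facing West
  R: turn right, now facing North
Final: (x=2, y=5), facing North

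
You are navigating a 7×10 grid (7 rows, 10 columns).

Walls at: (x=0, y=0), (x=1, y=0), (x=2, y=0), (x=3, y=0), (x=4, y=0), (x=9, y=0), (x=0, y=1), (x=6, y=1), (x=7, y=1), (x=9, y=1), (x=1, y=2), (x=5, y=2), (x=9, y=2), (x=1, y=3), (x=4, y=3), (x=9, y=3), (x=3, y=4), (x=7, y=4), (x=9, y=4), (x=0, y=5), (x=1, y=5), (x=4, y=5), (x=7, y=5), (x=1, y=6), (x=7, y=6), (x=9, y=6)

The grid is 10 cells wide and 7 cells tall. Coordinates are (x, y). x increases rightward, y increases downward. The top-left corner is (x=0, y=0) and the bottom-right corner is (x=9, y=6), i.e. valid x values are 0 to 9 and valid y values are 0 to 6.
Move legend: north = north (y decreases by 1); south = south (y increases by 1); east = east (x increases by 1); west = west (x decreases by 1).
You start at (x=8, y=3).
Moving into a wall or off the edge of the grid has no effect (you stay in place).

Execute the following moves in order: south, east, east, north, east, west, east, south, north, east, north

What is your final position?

Answer: Final position: (x=8, y=2)

Derivation:
Start: (x=8, y=3)
  south (south): (x=8, y=3) -> (x=8, y=4)
  east (east): blocked, stay at (x=8, y=4)
  east (east): blocked, stay at (x=8, y=4)
  north (north): (x=8, y=4) -> (x=8, y=3)
  east (east): blocked, stay at (x=8, y=3)
  west (west): (x=8, y=3) -> (x=7, y=3)
  east (east): (x=7, y=3) -> (x=8, y=3)
  south (south): (x=8, y=3) -> (x=8, y=4)
  north (north): (x=8, y=4) -> (x=8, y=3)
  east (east): blocked, stay at (x=8, y=3)
  north (north): (x=8, y=3) -> (x=8, y=2)
Final: (x=8, y=2)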